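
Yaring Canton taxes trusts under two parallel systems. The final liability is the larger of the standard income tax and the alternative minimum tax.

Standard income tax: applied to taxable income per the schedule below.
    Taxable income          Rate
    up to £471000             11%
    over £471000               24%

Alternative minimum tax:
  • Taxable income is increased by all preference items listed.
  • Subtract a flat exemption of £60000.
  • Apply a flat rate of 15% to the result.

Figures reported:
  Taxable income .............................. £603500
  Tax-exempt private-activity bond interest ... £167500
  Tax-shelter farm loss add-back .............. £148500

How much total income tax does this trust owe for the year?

Alternative minimum tax:
  Adjusted income: £603500 + £167500 + £148500 = £919500
  Less exemption £60000 → base £859500
  £859500 × 15% = £128925

Standard income tax:
  £471000 × 11% = £51810
  £132500 × 24% = £31800
  → £83610

£128925 > £83610, so the alternative minimum tax is the binding amount.

£128925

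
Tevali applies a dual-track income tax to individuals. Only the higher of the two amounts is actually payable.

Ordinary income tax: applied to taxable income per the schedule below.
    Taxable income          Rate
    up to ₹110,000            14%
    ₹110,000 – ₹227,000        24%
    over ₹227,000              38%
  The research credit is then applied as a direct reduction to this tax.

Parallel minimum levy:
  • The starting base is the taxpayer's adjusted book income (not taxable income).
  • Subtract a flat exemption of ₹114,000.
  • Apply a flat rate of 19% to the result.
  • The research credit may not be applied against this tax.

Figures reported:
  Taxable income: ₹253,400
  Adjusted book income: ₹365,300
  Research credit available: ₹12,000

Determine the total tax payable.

Ordinary income tax:
  ₹110,000 × 14% = ₹15,400
  ₹117,000 × 24% = ₹28,080
  ₹26,400 × 38% = ₹10,032
  → ₹53,512
  Less research credit ₹12,000 → ₹41,512

Parallel minimum levy:
  Base (adjusted book income): ₹365,300
  Less exemption ₹114,000 → base ₹251,300
  ₹251,300 × 19% = ₹47,747

₹47,747 > ₹41,512, so the parallel minimum levy is the binding amount.

₹47,747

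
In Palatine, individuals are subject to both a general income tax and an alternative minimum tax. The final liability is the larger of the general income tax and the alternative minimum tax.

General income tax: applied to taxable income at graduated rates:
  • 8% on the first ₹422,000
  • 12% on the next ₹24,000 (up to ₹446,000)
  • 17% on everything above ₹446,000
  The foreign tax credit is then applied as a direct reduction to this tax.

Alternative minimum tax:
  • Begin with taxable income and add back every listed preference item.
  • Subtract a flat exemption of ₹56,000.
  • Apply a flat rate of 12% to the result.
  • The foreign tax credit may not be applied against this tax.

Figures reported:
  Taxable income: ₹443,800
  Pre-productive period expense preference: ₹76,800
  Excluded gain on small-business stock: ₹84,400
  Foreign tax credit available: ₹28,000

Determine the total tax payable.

₹65,880

Alternative minimum tax:
  Adjusted income: ₹443,800 + ₹76,800 + ₹84,400 = ₹605,000
  Less exemption ₹56,000 → base ₹549,000
  ₹549,000 × 12% = ₹65,880

General income tax:
  ₹422,000 × 8% = ₹33,760
  ₹21,800 × 12% = ₹2,616
  → ₹36,376
  Less foreign tax credit ₹28,000 → ₹8,376

₹65,880 > ₹8,376, so the alternative minimum tax is the binding amount.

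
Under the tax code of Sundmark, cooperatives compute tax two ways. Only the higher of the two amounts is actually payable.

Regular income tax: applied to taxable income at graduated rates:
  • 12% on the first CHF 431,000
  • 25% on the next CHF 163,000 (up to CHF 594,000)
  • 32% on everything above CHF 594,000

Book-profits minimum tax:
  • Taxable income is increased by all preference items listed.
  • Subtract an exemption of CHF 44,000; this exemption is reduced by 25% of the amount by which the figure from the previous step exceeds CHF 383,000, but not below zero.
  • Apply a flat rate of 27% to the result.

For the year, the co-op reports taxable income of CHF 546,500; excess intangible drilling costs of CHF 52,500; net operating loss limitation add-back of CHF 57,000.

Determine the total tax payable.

Book-profits minimum tax:
  Adjusted income: CHF 546,500 + CHF 52,500 + CHF 57,000 = CHF 656,000
  Exemption: 25% × (CHF 656,000 − CHF 383,000) = CHF 68,250 ≥ CHF 44,000, so the exemption is fully phased out
  Base: CHF 656,000 − CHF 0 = CHF 656,000
  CHF 656,000 × 27% = CHF 177,120

Regular income tax:
  CHF 431,000 × 12% = CHF 51,720
  CHF 115,500 × 25% = CHF 28,875
  → CHF 80,595

CHF 177,120 > CHF 80,595, so the book-profits minimum tax is the binding amount.

CHF 177,120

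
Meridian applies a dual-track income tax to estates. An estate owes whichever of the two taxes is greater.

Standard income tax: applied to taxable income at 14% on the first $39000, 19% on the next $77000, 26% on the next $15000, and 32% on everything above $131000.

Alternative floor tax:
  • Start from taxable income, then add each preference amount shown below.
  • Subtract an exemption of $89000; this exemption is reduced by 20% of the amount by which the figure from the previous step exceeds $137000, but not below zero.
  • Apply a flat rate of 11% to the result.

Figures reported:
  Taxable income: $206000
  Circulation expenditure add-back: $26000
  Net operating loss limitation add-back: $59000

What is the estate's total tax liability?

$47990

Standard income tax:
  $39000 × 14% = $5460
  $77000 × 19% = $14630
  $15000 × 26% = $3900
  $75000 × 32% = $24000
  → $47990

Alternative floor tax:
  Adjusted income: $206000 + $26000 + $59000 = $291000
  Exemption: $89000 − 20% × ($291000 − $137000) = $89000 − $30800 = $58200
  Base: $291000 − $58200 = $232800
  $232800 × 11% = $25608

$47990 > $25608, so the standard income tax governs.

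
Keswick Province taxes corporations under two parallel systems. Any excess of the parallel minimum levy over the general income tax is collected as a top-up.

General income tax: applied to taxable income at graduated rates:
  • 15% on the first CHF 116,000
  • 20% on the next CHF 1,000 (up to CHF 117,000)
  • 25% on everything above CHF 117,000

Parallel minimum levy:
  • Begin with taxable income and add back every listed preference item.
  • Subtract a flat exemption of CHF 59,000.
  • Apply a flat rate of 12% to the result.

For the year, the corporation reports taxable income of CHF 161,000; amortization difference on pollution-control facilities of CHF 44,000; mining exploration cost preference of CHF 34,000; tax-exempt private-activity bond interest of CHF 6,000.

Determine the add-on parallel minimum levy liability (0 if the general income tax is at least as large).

Parallel minimum levy:
  Adjusted income: CHF 161,000 + CHF 44,000 + CHF 34,000 + CHF 6,000 = CHF 245,000
  Less exemption CHF 59,000 → base CHF 186,000
  CHF 186,000 × 12% = CHF 22,320

General income tax:
  CHF 116,000 × 15% = CHF 17,400
  CHF 1,000 × 20% = CHF 200
  CHF 44,000 × 25% = CHF 11,000
  → CHF 28,600

CHF 22,320 ≤ CHF 28,600, so no add-on is due.

CHF 0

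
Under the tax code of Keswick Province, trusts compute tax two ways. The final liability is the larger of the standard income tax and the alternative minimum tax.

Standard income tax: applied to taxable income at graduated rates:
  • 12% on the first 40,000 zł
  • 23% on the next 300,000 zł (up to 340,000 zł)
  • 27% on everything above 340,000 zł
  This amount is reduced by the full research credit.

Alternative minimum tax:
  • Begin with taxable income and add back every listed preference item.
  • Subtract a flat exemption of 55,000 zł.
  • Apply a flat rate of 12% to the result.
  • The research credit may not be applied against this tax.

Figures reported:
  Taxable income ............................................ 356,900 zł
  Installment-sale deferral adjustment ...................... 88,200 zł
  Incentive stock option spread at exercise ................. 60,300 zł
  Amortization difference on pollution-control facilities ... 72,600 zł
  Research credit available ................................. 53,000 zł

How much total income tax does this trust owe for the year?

62,760 zł

Alternative minimum tax:
  Adjusted income: 356,900 zł + 88,200 zł + 60,300 zł + 72,600 zł = 578,000 zł
  Less exemption 55,000 zł → base 523,000 zł
  523,000 zł × 12% = 62,760 zł

Standard income tax:
  40,000 zł × 12% = 4,800 zł
  300,000 zł × 23% = 69,000 zł
  16,900 zł × 27% = 4,563 zł
  → 78,363 zł
  Less research credit 53,000 zł → 25,363 zł

62,760 zł > 25,363 zł, so the alternative minimum tax is the binding amount.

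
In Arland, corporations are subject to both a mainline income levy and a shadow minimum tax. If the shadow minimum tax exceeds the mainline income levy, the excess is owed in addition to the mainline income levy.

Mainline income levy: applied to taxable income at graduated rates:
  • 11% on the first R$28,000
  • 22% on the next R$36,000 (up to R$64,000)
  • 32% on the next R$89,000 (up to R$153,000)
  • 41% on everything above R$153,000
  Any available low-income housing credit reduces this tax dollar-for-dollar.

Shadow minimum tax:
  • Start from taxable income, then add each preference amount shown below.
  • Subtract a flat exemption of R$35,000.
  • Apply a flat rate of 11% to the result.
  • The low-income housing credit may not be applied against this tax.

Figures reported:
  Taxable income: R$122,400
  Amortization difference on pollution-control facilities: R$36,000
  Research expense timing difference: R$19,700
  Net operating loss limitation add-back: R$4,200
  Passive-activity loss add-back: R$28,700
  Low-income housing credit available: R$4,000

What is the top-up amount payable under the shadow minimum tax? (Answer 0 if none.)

R$0

Shadow minimum tax:
  Adjusted income: R$122,400 + R$36,000 + R$19,700 + R$4,200 + R$28,700 = R$211,000
  Less exemption R$35,000 → base R$176,000
  R$176,000 × 11% = R$19,360

Mainline income levy:
  R$28,000 × 11% = R$3,080
  R$36,000 × 22% = R$7,920
  R$58,400 × 32% = R$18,688
  → R$29,688
  Less low-income housing credit R$4,000 → R$25,688

R$19,360 ≤ R$25,688, so no add-on is due.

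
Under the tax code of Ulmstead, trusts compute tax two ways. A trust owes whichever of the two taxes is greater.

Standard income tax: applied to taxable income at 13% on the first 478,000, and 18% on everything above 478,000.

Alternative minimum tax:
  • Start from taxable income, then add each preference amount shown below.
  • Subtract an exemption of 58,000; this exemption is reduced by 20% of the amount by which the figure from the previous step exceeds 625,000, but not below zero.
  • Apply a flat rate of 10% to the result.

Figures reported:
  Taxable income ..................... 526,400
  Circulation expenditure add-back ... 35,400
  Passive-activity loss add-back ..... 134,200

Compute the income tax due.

70,852

Alternative minimum tax:
  Adjusted income: 526,400 + 35,400 + 134,200 = 696,000
  Exemption: 58,000 − 20% × (696,000 − 625,000) = 58,000 − 14,200 = 43,800
  Base: 696,000 − 43,800 = 652,200
  652,200 × 10% = 65,220

Standard income tax:
  478,000 × 13% = 62,140
  48,400 × 18% = 8,712
  → 70,852

70,852 > 65,220, so the standard income tax governs.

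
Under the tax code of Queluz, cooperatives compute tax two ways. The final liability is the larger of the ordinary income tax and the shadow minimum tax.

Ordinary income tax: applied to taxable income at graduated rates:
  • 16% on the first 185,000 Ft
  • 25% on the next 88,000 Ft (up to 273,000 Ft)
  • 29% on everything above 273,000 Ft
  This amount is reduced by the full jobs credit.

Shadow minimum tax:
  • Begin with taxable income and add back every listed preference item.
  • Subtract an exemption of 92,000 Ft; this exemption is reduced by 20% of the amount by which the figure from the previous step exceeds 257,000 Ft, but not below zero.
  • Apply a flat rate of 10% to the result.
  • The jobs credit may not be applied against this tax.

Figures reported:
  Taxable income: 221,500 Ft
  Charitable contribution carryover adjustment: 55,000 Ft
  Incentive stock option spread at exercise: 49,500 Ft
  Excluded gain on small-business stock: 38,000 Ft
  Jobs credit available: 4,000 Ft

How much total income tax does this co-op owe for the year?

Ordinary income tax:
  185,000 Ft × 16% = 29,600 Ft
  36,500 Ft × 25% = 9,125 Ft
  → 38,725 Ft
  Less jobs credit 4,000 Ft → 34,725 Ft

Shadow minimum tax:
  Adjusted income: 221,500 Ft + 55,000 Ft + 49,500 Ft + 38,000 Ft = 364,000 Ft
  Exemption: 92,000 Ft − 20% × (364,000 Ft − 257,000 Ft) = 92,000 Ft − 21,400 Ft = 70,600 Ft
  Base: 364,000 Ft − 70,600 Ft = 293,400 Ft
  293,400 Ft × 10% = 29,340 Ft

34,725 Ft > 29,340 Ft, so the ordinary income tax governs.

34,725 Ft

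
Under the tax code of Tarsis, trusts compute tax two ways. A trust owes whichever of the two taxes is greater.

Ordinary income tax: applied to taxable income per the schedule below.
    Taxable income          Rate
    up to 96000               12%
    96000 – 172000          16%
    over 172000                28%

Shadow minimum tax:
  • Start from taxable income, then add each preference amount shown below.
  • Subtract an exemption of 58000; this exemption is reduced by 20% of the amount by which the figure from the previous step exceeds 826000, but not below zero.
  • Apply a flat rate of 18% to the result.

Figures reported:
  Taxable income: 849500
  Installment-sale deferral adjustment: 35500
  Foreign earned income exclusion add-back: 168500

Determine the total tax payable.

Ordinary income tax:
  96000 × 12% = 11520
  76000 × 16% = 12160
  677500 × 28% = 189700
  → 213380

Shadow minimum tax:
  Adjusted income: 849500 + 35500 + 168500 = 1053500
  Exemption: 58000 − 20% × (1053500 − 826000) = 58000 − 45500 = 12500
  Base: 1053500 − 12500 = 1041000
  1041000 × 18% = 187380

213380 > 187380, so the ordinary income tax governs.

213380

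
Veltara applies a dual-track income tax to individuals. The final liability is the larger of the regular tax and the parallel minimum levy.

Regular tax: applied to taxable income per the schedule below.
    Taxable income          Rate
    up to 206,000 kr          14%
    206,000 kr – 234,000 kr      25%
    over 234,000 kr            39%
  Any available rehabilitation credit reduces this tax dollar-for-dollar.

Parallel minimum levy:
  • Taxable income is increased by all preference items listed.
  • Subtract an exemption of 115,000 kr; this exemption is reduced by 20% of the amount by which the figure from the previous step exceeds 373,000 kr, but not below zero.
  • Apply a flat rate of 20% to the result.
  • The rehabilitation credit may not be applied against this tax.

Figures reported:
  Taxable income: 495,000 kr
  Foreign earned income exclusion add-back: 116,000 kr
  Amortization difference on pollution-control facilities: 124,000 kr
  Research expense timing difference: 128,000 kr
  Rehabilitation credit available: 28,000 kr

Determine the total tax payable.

169,200 kr

Parallel minimum levy:
  Adjusted income: 495,000 kr + 116,000 kr + 124,000 kr + 128,000 kr = 863,000 kr
  Exemption: 115,000 kr − 20% × (863,000 kr − 373,000 kr) = 115,000 kr − 98,000 kr = 17,000 kr
  Base: 863,000 kr − 17,000 kr = 846,000 kr
  846,000 kr × 20% = 169,200 kr

Regular tax:
  206,000 kr × 14% = 28,840 kr
  28,000 kr × 25% = 7,000 kr
  261,000 kr × 39% = 101,790 kr
  → 137,630 kr
  Less rehabilitation credit 28,000 kr → 109,630 kr

169,200 kr > 109,630 kr, so the parallel minimum levy is the binding amount.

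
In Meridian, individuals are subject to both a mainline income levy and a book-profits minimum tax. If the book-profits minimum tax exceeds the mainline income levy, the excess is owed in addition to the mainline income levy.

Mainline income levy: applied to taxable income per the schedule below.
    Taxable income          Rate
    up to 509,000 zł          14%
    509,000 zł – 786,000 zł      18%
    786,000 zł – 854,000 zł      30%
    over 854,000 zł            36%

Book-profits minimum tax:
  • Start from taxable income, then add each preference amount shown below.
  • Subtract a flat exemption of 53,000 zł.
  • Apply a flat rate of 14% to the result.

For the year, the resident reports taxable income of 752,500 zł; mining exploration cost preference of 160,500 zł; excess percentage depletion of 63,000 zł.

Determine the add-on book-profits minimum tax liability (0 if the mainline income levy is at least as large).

Mainline income levy:
  509,000 zł × 14% = 71,260 zł
  243,500 zł × 18% = 43,830 zł
  → 115,090 zł

Book-profits minimum tax:
  Adjusted income: 752,500 zł + 160,500 zł + 63,000 zł = 976,000 zł
  Less exemption 53,000 zł → base 923,000 zł
  923,000 zł × 14% = 129,220 zł

Excess of book-profits minimum tax over mainline income levy: 129,220 zł − 115,090 zł = 14,130 zł.

14,130 zł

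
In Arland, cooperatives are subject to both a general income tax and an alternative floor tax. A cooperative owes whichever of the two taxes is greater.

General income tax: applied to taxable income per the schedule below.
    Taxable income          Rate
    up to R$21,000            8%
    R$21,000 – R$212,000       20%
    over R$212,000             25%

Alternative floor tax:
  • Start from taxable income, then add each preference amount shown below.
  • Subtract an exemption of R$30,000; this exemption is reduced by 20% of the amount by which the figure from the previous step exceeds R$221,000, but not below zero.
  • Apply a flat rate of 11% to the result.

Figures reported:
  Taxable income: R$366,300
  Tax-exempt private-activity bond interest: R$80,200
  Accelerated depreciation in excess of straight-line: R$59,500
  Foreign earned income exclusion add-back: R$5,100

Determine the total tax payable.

General income tax:
  R$21,000 × 8% = R$1,680
  R$191,000 × 20% = R$38,200
  R$154,300 × 25% = R$38,575
  → R$78,455

Alternative floor tax:
  Adjusted income: R$366,300 + R$80,200 + R$59,500 + R$5,100 = R$511,100
  Exemption: 20% × (R$511,100 − R$221,000) = R$58,020 ≥ R$30,000, so the exemption is fully phased out
  Base: R$511,100 − R$0 = R$511,100
  R$511,100 × 11% = R$56,221

R$78,455 > R$56,221, so the general income tax governs.

R$78,455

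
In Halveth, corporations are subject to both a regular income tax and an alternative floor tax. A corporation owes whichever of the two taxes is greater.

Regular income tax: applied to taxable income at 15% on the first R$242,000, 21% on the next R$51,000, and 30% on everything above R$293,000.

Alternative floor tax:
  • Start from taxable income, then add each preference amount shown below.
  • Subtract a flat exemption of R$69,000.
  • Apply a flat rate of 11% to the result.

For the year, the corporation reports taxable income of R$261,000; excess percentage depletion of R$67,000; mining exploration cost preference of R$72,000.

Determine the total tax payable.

R$40,290

Regular income tax:
  R$242,000 × 15% = R$36,300
  R$19,000 × 21% = R$3,990
  → R$40,290

Alternative floor tax:
  Adjusted income: R$261,000 + R$67,000 + R$72,000 = R$400,000
  Less exemption R$69,000 → base R$331,000
  R$331,000 × 11% = R$36,410

R$40,290 > R$36,410, so the regular income tax governs.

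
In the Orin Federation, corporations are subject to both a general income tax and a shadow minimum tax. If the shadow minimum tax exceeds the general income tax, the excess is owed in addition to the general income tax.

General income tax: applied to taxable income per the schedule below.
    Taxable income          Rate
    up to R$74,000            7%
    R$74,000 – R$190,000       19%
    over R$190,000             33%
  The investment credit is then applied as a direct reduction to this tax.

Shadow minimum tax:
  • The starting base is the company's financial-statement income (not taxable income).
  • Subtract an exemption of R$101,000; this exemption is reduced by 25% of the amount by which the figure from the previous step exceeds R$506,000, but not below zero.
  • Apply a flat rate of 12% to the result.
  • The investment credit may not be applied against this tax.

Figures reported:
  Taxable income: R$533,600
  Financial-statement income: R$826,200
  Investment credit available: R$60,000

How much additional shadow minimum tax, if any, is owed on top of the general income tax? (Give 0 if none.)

Shadow minimum tax:
  Base (financial-statement income): R$826,200
  Exemption: R$101,000 − 25% × (R$826,200 − R$506,000) = R$101,000 − R$80,050 = R$20,950
  Base: R$826,200 − R$20,950 = R$805,250
  R$805,250 × 12% = R$96,630

General income tax:
  R$74,000 × 7% = R$5,180
  R$116,000 × 19% = R$22,040
  R$343,600 × 33% = R$113,388
  → R$140,608
  Less investment credit R$60,000 → R$80,608

Excess of shadow minimum tax over general income tax: R$96,630 − R$80,608 = R$16,022.

R$16,022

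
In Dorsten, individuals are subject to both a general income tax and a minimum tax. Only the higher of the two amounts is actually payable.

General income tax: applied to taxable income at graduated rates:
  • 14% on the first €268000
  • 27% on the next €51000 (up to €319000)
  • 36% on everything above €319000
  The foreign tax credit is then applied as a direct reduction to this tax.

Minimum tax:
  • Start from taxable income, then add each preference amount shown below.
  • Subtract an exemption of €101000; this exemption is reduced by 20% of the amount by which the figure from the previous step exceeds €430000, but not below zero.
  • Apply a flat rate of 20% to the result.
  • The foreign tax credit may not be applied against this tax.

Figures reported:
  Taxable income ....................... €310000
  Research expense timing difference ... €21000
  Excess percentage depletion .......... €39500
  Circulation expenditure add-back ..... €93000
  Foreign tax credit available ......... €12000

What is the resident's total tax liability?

€73840

General income tax:
  €268000 × 14% = €37520
  €42000 × 27% = €11340
  → €48860
  Less foreign tax credit €12000 → €36860

Minimum tax:
  Adjusted income: €310000 + €21000 + €39500 + €93000 = €463500
  Exemption: €101000 − 20% × (€463500 − €430000) = €101000 − €6700 = €94300
  Base: €463500 − €94300 = €369200
  €369200 × 20% = €73840

€73840 > €36860, so the minimum tax is the binding amount.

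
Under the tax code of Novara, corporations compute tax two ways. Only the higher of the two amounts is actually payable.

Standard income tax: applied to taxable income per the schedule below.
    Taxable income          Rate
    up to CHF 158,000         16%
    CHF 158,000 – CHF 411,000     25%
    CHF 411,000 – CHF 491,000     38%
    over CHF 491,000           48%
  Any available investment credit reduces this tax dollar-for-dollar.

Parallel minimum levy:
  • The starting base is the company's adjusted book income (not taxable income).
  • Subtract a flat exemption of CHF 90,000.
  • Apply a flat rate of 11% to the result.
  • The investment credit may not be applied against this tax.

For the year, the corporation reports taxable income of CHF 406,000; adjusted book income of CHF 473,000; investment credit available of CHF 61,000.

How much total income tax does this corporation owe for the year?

CHF 42,130

Parallel minimum levy:
  Base (adjusted book income): CHF 473,000
  Less exemption CHF 90,000 → base CHF 383,000
  CHF 383,000 × 11% = CHF 42,130

Standard income tax:
  CHF 158,000 × 16% = CHF 25,280
  CHF 248,000 × 25% = CHF 62,000
  → CHF 87,280
  Less investment credit CHF 61,000 → CHF 26,280

CHF 42,130 > CHF 26,280, so the parallel minimum levy is the binding amount.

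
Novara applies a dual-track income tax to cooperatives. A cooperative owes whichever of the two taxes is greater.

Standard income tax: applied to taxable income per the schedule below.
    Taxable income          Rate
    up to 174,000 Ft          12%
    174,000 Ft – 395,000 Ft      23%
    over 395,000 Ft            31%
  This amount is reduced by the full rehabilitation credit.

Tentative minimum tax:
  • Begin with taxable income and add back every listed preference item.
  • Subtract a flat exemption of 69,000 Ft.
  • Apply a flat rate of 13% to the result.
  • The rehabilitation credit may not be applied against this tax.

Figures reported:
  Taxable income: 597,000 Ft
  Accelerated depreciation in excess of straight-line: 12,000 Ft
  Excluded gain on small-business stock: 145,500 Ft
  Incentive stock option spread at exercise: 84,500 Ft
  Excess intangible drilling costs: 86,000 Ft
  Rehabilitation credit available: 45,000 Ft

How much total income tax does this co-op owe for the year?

111,280 Ft

Tentative minimum tax:
  Adjusted income: 597,000 Ft + 12,000 Ft + 145,500 Ft + 84,500 Ft + 86,000 Ft = 925,000 Ft
  Less exemption 69,000 Ft → base 856,000 Ft
  856,000 Ft × 13% = 111,280 Ft

Standard income tax:
  174,000 Ft × 12% = 20,880 Ft
  221,000 Ft × 23% = 50,830 Ft
  202,000 Ft × 31% = 62,620 Ft
  → 134,330 Ft
  Less rehabilitation credit 45,000 Ft → 89,330 Ft

111,280 Ft > 89,330 Ft, so the tentative minimum tax is the binding amount.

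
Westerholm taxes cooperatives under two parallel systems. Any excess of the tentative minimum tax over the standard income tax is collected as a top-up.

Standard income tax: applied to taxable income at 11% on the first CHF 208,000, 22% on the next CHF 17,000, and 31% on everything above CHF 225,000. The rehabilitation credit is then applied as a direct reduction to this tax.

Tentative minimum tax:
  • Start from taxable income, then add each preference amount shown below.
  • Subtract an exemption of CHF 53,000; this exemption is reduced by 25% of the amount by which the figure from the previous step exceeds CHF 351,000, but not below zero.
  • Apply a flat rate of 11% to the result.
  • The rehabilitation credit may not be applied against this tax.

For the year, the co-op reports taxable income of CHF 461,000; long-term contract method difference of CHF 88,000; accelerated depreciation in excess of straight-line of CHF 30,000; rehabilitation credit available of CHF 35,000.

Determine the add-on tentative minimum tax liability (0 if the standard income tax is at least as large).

CHF 0

Tentative minimum tax:
  Adjusted income: CHF 461,000 + CHF 88,000 + CHF 30,000 = CHF 579,000
  Exemption: 25% × (CHF 579,000 − CHF 351,000) = CHF 57,000 ≥ CHF 53,000, so the exemption is fully phased out
  Base: CHF 579,000 − CHF 0 = CHF 579,000
  CHF 579,000 × 11% = CHF 63,690

Standard income tax:
  CHF 208,000 × 11% = CHF 22,880
  CHF 17,000 × 22% = CHF 3,740
  CHF 236,000 × 31% = CHF 73,160
  → CHF 99,780
  Less rehabilitation credit CHF 35,000 → CHF 64,780

CHF 63,690 ≤ CHF 64,780, so no add-on is due.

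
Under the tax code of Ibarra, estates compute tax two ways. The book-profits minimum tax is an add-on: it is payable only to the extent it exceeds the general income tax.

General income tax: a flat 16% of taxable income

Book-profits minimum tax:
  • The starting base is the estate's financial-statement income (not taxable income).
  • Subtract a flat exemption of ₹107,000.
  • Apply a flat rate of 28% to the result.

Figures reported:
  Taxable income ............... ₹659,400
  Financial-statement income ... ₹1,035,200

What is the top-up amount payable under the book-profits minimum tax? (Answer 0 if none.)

₹154,392

Book-profits minimum tax:
  Base (financial-statement income): ₹1,035,200
  Less exemption ₹107,000 → base ₹928,200
  ₹928,200 × 28% = ₹259,896

General income tax:
  ₹659,400 × 16% = ₹105,504

Excess of book-profits minimum tax over general income tax: ₹259,896 − ₹105,504 = ₹154,392.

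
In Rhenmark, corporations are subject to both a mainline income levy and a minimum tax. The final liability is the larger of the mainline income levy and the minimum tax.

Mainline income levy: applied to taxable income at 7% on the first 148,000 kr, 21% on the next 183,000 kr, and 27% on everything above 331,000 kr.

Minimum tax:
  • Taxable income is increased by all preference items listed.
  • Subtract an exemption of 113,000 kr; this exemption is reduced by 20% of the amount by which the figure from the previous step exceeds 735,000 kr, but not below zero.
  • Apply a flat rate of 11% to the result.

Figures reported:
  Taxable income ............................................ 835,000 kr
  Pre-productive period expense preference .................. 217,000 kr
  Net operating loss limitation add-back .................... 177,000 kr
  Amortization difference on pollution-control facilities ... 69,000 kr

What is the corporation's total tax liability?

Mainline income levy:
  148,000 kr × 7% = 10,360 kr
  183,000 kr × 21% = 38,430 kr
  504,000 kr × 27% = 136,080 kr
  → 184,870 kr

Minimum tax:
  Adjusted income: 835,000 kr + 217,000 kr + 177,000 kr + 69,000 kr = 1,298,000 kr
  Exemption: 113,000 kr − 20% × (1,298,000 kr − 735,000 kr) = 113,000 kr − 112,600 kr = 400 kr
  Base: 1,298,000 kr − 400 kr = 1,297,600 kr
  1,297,600 kr × 11% = 142,736 kr

184,870 kr > 142,736 kr, so the mainline income levy governs.

184,870 kr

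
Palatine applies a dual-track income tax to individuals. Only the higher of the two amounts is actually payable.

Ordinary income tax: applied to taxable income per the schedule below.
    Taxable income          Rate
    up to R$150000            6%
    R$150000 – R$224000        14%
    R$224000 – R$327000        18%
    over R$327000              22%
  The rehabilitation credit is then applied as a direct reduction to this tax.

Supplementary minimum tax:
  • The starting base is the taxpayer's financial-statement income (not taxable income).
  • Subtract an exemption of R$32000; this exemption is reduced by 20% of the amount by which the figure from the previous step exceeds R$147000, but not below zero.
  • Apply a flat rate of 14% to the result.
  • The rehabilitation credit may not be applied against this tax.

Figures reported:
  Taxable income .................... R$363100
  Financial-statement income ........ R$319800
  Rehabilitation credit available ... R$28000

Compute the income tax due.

R$44772

Supplementary minimum tax:
  Base (financial-statement income): R$319800
  Exemption: 20% × (R$319800 − R$147000) = R$34560 ≥ R$32000, so the exemption is fully phased out
  Base: R$319800 − R$0 = R$319800
  R$319800 × 14% = R$44772

Ordinary income tax:
  R$150000 × 6% = R$9000
  R$74000 × 14% = R$10360
  R$103000 × 18% = R$18540
  R$36100 × 22% = R$7942
  → R$45842
  Less rehabilitation credit R$28000 → R$17842

R$44772 > R$17842, so the supplementary minimum tax is the binding amount.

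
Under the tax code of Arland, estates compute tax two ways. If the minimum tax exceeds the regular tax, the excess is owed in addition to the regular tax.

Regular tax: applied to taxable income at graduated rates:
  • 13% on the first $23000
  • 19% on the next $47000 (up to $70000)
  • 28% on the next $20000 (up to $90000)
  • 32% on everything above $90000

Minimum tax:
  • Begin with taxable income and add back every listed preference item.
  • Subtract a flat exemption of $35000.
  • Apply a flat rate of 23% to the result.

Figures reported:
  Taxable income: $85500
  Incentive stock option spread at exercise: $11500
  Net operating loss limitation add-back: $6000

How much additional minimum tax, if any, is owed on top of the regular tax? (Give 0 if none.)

Regular tax:
  $23000 × 13% = $2990
  $47000 × 19% = $8930
  $15500 × 28% = $4340
  → $16260

Minimum tax:
  Adjusted income: $85500 + $11500 + $6000 = $103000
  Less exemption $35000 → base $68000
  $68000 × 23% = $15640

$15640 ≤ $16260, so no add-on is due.

$0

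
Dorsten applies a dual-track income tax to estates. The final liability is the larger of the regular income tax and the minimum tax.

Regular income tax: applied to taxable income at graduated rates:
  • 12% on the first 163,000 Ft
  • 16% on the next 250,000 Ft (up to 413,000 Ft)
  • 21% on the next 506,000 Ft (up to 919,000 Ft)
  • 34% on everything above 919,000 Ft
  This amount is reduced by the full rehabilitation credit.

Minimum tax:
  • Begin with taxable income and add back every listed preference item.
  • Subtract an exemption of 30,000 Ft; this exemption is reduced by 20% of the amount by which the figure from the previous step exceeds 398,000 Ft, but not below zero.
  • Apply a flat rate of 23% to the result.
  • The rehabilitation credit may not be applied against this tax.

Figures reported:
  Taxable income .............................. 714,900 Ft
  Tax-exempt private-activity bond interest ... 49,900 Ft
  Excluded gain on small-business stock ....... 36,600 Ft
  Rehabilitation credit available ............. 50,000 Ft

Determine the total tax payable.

Regular income tax:
  163,000 Ft × 12% = 19,560 Ft
  250,000 Ft × 16% = 40,000 Ft
  301,900 Ft × 21% = 63,399 Ft
  → 122,959 Ft
  Less rehabilitation credit 50,000 Ft → 72,959 Ft

Minimum tax:
  Adjusted income: 714,900 Ft + 49,900 Ft + 36,600 Ft = 801,400 Ft
  Exemption: 20% × (801,400 Ft − 398,000 Ft) = 80,680 Ft ≥ 30,000 Ft, so the exemption is fully phased out
  Base: 801,400 Ft − 0 Ft = 801,400 Ft
  801,400 Ft × 23% = 184,322 Ft

184,322 Ft > 72,959 Ft, so the minimum tax is the binding amount.

184,322 Ft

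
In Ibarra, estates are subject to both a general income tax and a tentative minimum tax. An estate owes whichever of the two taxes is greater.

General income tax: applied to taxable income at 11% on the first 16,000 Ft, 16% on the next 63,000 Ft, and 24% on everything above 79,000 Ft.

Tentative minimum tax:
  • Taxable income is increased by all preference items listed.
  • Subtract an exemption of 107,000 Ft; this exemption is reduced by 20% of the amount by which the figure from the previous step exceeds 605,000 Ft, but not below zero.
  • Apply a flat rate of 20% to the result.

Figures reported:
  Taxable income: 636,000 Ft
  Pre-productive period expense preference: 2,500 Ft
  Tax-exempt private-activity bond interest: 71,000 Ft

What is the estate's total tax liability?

Tentative minimum tax:
  Adjusted income: 636,000 Ft + 2,500 Ft + 71,000 Ft = 709,500 Ft
  Exemption: 107,000 Ft − 20% × (709,500 Ft − 605,000 Ft) = 107,000 Ft − 20,900 Ft = 86,100 Ft
  Base: 709,500 Ft − 86,100 Ft = 623,400 Ft
  623,400 Ft × 20% = 124,680 Ft

General income tax:
  16,000 Ft × 11% = 1,760 Ft
  63,000 Ft × 16% = 10,080 Ft
  557,000 Ft × 24% = 133,680 Ft
  → 145,520 Ft

145,520 Ft > 124,680 Ft, so the general income tax governs.

145,520 Ft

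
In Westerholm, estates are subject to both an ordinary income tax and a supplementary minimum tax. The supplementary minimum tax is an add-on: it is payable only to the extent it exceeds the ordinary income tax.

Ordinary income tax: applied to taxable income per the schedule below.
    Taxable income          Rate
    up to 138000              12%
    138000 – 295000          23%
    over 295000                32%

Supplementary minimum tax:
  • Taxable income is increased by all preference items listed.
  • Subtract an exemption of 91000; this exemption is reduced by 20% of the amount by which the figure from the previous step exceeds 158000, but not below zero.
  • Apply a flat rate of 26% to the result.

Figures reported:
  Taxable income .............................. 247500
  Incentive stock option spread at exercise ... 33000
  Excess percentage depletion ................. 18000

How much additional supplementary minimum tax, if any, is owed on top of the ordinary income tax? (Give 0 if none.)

19511

Supplementary minimum tax:
  Adjusted income: 247500 + 33000 + 18000 = 298500
  Exemption: 91000 − 20% × (298500 − 158000) = 91000 − 28100 = 62900
  Base: 298500 − 62900 = 235600
  235600 × 26% = 61256

Ordinary income tax:
  138000 × 12% = 16560
  109500 × 23% = 25185
  → 41745

Excess of supplementary minimum tax over ordinary income tax: 61256 − 41745 = 19511.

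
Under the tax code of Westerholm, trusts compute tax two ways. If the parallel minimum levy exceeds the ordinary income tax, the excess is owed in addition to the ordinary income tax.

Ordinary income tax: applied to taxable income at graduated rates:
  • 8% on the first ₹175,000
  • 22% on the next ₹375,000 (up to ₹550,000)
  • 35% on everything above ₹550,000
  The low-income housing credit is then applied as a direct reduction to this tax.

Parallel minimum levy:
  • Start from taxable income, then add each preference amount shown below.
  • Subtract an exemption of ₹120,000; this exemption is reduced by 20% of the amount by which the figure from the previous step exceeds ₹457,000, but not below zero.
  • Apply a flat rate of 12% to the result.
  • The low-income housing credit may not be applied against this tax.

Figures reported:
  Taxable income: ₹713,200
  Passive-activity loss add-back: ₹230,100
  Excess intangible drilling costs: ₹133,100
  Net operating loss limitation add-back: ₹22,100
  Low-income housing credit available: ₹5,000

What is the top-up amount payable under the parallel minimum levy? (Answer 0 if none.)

Parallel minimum levy:
  Adjusted income: ₹713,200 + ₹230,100 + ₹133,100 + ₹22,100 = ₹1,098,500
  Exemption: 20% × (₹1,098,500 − ₹457,000) = ₹128,300 ≥ ₹120,000, so the exemption is fully phased out
  Base: ₹1,098,500 − ₹0 = ₹1,098,500
  ₹1,098,500 × 12% = ₹131,820

Ordinary income tax:
  ₹175,000 × 8% = ₹14,000
  ₹375,000 × 22% = ₹82,500
  ₹163,200 × 35% = ₹57,120
  → ₹153,620
  Less low-income housing credit ₹5,000 → ₹148,620

₹131,820 ≤ ₹148,620, so no add-on is due.

₹0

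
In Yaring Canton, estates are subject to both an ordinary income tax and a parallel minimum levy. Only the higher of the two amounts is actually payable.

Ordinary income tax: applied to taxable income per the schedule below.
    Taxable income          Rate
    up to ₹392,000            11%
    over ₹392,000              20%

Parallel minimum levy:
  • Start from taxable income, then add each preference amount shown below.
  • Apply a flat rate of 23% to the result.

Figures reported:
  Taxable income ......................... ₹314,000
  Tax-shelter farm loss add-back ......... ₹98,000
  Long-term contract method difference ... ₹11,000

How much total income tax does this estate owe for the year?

₹97,290

Parallel minimum levy:
  Adjusted income: ₹314,000 + ₹98,000 + ₹11,000 = ₹423,000
  ₹423,000 × 23% = ₹97,290

Ordinary income tax:
  ₹314,000 × 11% = ₹34,540

₹97,290 > ₹34,540, so the parallel minimum levy is the binding amount.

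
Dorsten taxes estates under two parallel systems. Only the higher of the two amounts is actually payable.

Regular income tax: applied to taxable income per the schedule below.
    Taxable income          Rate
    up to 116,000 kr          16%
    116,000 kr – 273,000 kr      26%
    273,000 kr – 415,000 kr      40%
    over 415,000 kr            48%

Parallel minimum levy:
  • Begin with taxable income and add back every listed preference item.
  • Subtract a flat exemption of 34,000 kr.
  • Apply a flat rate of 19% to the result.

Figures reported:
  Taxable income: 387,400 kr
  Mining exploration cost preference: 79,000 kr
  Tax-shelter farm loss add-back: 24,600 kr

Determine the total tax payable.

Parallel minimum levy:
  Adjusted income: 387,400 kr + 79,000 kr + 24,600 kr = 491,000 kr
  Less exemption 34,000 kr → base 457,000 kr
  457,000 kr × 19% = 86,830 kr

Regular income tax:
  116,000 kr × 16% = 18,560 kr
  157,000 kr × 26% = 40,820 kr
  114,400 kr × 40% = 45,760 kr
  → 105,140 kr

105,140 kr > 86,830 kr, so the regular income tax governs.

105,140 kr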